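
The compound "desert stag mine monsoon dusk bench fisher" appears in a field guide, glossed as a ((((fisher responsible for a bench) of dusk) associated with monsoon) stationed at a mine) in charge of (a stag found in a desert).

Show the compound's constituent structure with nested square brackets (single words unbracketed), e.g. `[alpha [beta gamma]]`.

Whole compound: head "fisher" (specifically "mine monsoon dusk bench fisher"), modifier "desert stag".
Inside "desert stag": head "stag", modifier "desert".
Inside "mine monsoon dusk bench fisher": head "fisher" (specifically "monsoon dusk bench fisher"), modifier "mine".
Inside "monsoon dusk bench fisher": head "fisher" (specifically "dusk bench fisher"), modifier "monsoon".
Inside "dusk bench fisher": head "fisher" (specifically "bench fisher"), modifier "dusk".
Inside "bench fisher": head "fisher", modifier "bench".
Assembled: [[desert stag] [mine [monsoon [dusk [bench fisher]]]]].

[[desert stag] [mine [monsoon [dusk [bench fisher]]]]]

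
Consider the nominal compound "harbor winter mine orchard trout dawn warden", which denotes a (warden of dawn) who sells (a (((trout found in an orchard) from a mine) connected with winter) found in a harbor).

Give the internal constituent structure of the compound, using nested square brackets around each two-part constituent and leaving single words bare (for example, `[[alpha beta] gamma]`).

Whole compound: head "warden" (specifically "dawn warden"), modifier "harbor winter mine orchard trout".
Inside "harbor winter mine orchard trout": head "trout" (specifically "winter mine orchard trout"), modifier "harbor".
Inside "winter mine orchard trout": head "trout" (specifically "mine orchard trout"), modifier "winter".
Inside "mine orchard trout": head "trout" (specifically "orchard trout"), modifier "mine".
Inside "orchard trout": head "trout", modifier "orchard".
Inside "dawn warden": head "warden", modifier "dawn".
Assembled: [[harbor [winter [mine [orchard trout]]]] [dawn warden]].

[[harbor [winter [mine [orchard trout]]]] [dawn warden]]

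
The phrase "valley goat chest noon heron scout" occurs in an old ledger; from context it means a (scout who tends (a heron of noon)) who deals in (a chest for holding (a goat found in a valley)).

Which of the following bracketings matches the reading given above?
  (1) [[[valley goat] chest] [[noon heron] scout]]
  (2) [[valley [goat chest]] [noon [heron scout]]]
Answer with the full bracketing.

[[[valley goat] chest] [[noon heron] scout]]

The paraphrase's head is the "scout" part ("noon heron scout"); its modifier is "valley goat chest".
That top-level split, carried through the inner groups, gives [[[valley goat] chest] [[noon heron] scout]].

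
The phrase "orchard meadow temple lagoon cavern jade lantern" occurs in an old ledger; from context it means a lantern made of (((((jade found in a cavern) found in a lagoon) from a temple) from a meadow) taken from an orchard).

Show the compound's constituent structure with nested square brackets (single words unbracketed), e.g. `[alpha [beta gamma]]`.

Whole compound: head "lantern", modifier "orchard meadow temple lagoon cavern jade".
Within "orchard meadow temple lagoon cavern jade", the head is "jade" (specifically "meadow temple lagoon cavern jade") and the modifier is "orchard".
Within "meadow temple lagoon cavern jade", the head is "jade" (specifically "temple lagoon cavern jade") and the modifier is "meadow".
Within "temple lagoon cavern jade", the head is "jade" (specifically "lagoon cavern jade") and the modifier is "temple".
Within "lagoon cavern jade", the head is "jade" (specifically "cavern jade") and the modifier is "lagoon".
Within "cavern jade", the head is "jade" and the modifier is "cavern".
Assembled: [[orchard [meadow [temple [lagoon [cavern jade]]]]] lantern].

[[orchard [meadow [temple [lagoon [cavern jade]]]]] lantern]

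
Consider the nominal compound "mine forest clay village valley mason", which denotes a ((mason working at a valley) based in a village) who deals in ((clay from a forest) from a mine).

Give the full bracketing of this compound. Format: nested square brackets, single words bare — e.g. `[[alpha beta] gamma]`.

Whole compound: head "mason" (specifically "village valley mason"), modifier "mine forest clay".
Within "mine forest clay", the head is "clay" (specifically "forest clay") and the modifier is "mine".
Within "forest clay", the head is "clay" and the modifier is "forest".
Within "village valley mason", the head is "mason" (specifically "valley mason") and the modifier is "village".
Within "valley mason", the head is "mason" and the modifier is "valley".
So the structure is [[mine [forest clay]] [village [valley mason]]].

[[mine [forest clay]] [village [valley mason]]]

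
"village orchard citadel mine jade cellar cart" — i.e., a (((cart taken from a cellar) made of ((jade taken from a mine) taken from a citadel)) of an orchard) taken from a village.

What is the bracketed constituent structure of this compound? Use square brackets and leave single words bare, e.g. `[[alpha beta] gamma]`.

The outermost head in the paraphrase is "cart" (specifically "orchard citadel mine jade cellar cart"), modified by "village".
Inside "orchard citadel mine jade cellar cart": head "cart" (specifically "citadel mine jade cellar cart"), modifier "orchard".
Inside "citadel mine jade cellar cart": head "cart" (specifically "cellar cart"), modifier "citadel mine jade".
Inside "citadel mine jade": head "jade" (specifically "mine jade"), modifier "citadel".
Inside "mine jade": head "jade", modifier "mine".
Inside "cellar cart": head "cart", modifier "cellar".
Assembled: [village [orchard [[citadel [mine jade]] [cellar cart]]]].

[village [orchard [[citadel [mine jade]] [cellar cart]]]]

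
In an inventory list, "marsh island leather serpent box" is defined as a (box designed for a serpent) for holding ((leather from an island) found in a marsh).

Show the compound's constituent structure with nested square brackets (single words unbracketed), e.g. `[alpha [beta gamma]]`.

[[marsh [island leather]] [serpent box]]

Overall it is a kind of box (specifically "serpent box"); the modifier is "marsh island leather".
"marsh island leather" → head "leather" (specifically "island leather"), modifier "marsh".
"island leather" → head "leather", modifier "island".
"serpent box" → head "box", modifier "serpent".
Putting it together: [[marsh [island leather]] [serpent box]].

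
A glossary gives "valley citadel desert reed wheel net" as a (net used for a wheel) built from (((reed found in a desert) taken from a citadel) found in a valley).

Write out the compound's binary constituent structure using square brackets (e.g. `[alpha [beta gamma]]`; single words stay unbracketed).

The outermost head in the paraphrase is "net" (specifically "wheel net"), modified by "valley citadel desert reed".
Within "valley citadel desert reed", the head is "reed" (specifically "citadel desert reed") and the modifier is "valley".
Within "citadel desert reed", the head is "reed" (specifically "desert reed") and the modifier is "citadel".
Within "desert reed", the head is "reed" and the modifier is "desert".
Within "wheel net", the head is "net" and the modifier is "wheel".
Putting it together: [[valley [citadel [desert reed]]] [wheel net]].

[[valley [citadel [desert reed]]] [wheel net]]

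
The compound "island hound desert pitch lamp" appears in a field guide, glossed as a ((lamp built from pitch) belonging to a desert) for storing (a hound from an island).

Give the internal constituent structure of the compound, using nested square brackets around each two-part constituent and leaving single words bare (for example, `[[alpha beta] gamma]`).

At the top level: head "lamp" (specifically "desert pitch lamp"); modifier "island hound".
Inside "island hound": head "hound", modifier "island".
Inside "desert pitch lamp": head "lamp" (specifically "pitch lamp"), modifier "desert".
Inside "pitch lamp": head "lamp", modifier "pitch".
Assembled: [[island hound] [desert [pitch lamp]]].

[[island hound] [desert [pitch lamp]]]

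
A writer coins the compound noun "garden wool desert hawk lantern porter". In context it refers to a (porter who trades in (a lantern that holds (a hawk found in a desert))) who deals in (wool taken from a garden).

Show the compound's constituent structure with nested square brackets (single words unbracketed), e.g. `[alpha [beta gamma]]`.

At the top level: head "porter" (specifically "desert hawk lantern porter"); modifier "garden wool".
Inside "garden wool": head "wool", modifier "garden".
Inside "desert hawk lantern porter": head "porter", modifier "desert hawk lantern".
Inside "desert hawk lantern": head "lantern", modifier "desert hawk".
Inside "desert hawk": head "hawk", modifier "desert".
Putting it together: [[garden wool] [[[desert hawk] lantern] porter]].

[[garden wool] [[[desert hawk] lantern] porter]]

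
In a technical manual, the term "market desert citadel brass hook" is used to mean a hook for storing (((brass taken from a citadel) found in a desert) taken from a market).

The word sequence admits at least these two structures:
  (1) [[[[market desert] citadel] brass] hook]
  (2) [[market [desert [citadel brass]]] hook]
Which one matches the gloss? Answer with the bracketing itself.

The paraphrase's head is the "hook" part ("hook"); its modifier is "market desert citadel brass".
That top-level split, carried through the inner groups, gives [[market [desert [citadel brass]]] hook].

[[market [desert [citadel brass]]] hook]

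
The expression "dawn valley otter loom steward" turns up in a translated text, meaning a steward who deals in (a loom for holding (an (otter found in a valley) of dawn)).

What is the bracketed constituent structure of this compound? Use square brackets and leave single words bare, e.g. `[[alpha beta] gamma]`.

Overall it is a kind of steward; the modifier is "dawn valley otter loom".
Within "dawn valley otter loom", the head is "loom" and the modifier is "dawn valley otter".
Within "dawn valley otter", the head is "otter" (specifically "valley otter") and the modifier is "dawn".
Within "valley otter", the head is "otter" and the modifier is "valley".
Assembled: [[[dawn [valley otter]] loom] steward].

[[[dawn [valley otter]] loom] steward]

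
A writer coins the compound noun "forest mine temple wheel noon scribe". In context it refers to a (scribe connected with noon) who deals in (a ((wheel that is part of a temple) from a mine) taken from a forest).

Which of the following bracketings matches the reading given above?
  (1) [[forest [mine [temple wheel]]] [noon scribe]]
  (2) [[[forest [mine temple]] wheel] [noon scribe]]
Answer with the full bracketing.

The paraphrase's head is the "scribe" part ("noon scribe"); its modifier is "forest mine temple wheel".
That top-level split, carried through the inner groups, gives [[forest [mine [temple wheel]]] [noon scribe]].

[[forest [mine [temple wheel]]] [noon scribe]]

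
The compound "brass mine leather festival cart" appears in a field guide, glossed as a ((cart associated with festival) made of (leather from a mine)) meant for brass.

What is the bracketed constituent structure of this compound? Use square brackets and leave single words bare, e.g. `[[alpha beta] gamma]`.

Overall it is a kind of cart (specifically "mine leather festival cart"); the modifier is "brass".
Inside "mine leather festival cart": head "cart" (specifically "festival cart"), modifier "mine leather".
Inside "mine leather": head "leather", modifier "mine".
Inside "festival cart": head "cart", modifier "festival".
Assembled: [brass [[mine leather] [festival cart]]].

[brass [[mine leather] [festival cart]]]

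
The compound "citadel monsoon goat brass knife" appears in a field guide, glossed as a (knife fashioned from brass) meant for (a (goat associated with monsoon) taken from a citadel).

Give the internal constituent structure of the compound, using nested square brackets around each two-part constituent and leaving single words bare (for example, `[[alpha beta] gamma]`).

The outermost head in the paraphrase is "knife" (specifically "brass knife"), modified by "citadel monsoon goat".
"citadel monsoon goat" → head "goat" (specifically "monsoon goat"), modifier "citadel".
"monsoon goat" → head "goat", modifier "monsoon".
"brass knife" → head "knife", modifier "brass".
Assembled: [[citadel [monsoon goat]] [brass knife]].

[[citadel [monsoon goat]] [brass knife]]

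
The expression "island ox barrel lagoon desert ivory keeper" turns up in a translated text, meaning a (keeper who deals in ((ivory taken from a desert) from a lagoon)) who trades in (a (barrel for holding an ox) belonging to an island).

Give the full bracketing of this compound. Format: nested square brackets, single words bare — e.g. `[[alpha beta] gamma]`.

The outermost head in the paraphrase is "keeper" (specifically "lagoon desert ivory keeper"), modified by "island ox barrel".
Inside "island ox barrel": head "barrel" (specifically "ox barrel"), modifier "island".
Inside "ox barrel": head "barrel", modifier "ox".
Inside "lagoon desert ivory keeper": head "keeper", modifier "lagoon desert ivory".
Inside "lagoon desert ivory": head "ivory" (specifically "desert ivory"), modifier "lagoon".
Inside "desert ivory": head "ivory", modifier "desert".
Assembled: [[island [ox barrel]] [[lagoon [desert ivory]] keeper]].

[[island [ox barrel]] [[lagoon [desert ivory]] keeper]]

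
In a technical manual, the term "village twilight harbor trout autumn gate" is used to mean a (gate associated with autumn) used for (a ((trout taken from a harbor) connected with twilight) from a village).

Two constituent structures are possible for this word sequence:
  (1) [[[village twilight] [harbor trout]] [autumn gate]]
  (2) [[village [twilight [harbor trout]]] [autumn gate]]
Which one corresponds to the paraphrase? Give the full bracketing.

The paraphrase's head is the "gate" part ("autumn gate"); its modifier is "village twilight harbor trout".
That top-level split, carried through the inner groups, gives [[village [twilight [harbor trout]]] [autumn gate]].

[[village [twilight [harbor trout]]] [autumn gate]]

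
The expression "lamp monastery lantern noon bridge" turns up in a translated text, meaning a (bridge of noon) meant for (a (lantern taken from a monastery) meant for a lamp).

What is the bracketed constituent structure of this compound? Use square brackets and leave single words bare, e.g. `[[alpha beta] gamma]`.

[[lamp [monastery lantern]] [noon bridge]]

At the top level: head "bridge" (specifically "noon bridge"); modifier "lamp monastery lantern".
"lamp monastery lantern" → head "lantern" (specifically "monastery lantern"), modifier "lamp".
"monastery lantern" → head "lantern", modifier "monastery".
"noon bridge" → head "bridge", modifier "noon".
Putting it together: [[lamp [monastery lantern]] [noon bridge]].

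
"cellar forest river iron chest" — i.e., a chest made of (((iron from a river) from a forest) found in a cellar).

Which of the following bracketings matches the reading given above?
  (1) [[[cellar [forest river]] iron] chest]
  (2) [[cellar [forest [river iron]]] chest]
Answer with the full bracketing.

[[cellar [forest [river iron]]] chest]

The paraphrase's head is the "chest" part ("chest"); its modifier is "cellar forest river iron".
That top-level split, carried through the inner groups, gives [[cellar [forest [river iron]]] chest].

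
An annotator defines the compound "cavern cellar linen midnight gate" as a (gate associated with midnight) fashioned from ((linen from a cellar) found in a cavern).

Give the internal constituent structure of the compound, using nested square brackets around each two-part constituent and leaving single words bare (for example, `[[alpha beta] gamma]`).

[[cavern [cellar linen]] [midnight gate]]

The outermost head in the paraphrase is "gate" (specifically "midnight gate"), modified by "cavern cellar linen".
"cavern cellar linen" → head "linen" (specifically "cellar linen"), modifier "cavern".
"cellar linen" → head "linen", modifier "cellar".
"midnight gate" → head "gate", modifier "midnight".
So the structure is [[cavern [cellar linen]] [midnight gate]].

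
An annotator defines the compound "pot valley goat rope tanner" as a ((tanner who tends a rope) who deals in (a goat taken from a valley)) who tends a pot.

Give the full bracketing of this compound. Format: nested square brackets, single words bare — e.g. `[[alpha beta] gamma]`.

[pot [[valley goat] [rope tanner]]]

At the top level: head "tanner" (specifically "valley goat rope tanner"); modifier "pot".
Within "valley goat rope tanner", the head is "tanner" (specifically "rope tanner") and the modifier is "valley goat".
Within "valley goat", the head is "goat" and the modifier is "valley".
Within "rope tanner", the head is "tanner" and the modifier is "rope".
So the structure is [pot [[valley goat] [rope tanner]]].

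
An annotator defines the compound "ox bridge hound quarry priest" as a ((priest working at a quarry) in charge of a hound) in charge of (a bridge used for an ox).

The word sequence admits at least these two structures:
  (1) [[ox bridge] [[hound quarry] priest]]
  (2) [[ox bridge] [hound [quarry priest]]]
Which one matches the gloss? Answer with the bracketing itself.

The paraphrase's head is the "priest" part ("hound quarry priest"); its modifier is "ox bridge".
That top-level split, carried through the inner groups, gives [[ox bridge] [hound [quarry priest]]].

[[ox bridge] [hound [quarry priest]]]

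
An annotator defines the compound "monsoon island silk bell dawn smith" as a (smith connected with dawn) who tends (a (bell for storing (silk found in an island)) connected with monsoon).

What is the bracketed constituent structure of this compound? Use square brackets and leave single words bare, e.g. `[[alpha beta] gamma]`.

[[monsoon [[island silk] bell]] [dawn smith]]

Whole compound: head "smith" (specifically "dawn smith"), modifier "monsoon island silk bell".
Within "monsoon island silk bell", the head is "bell" (specifically "island silk bell") and the modifier is "monsoon".
Within "island silk bell", the head is "bell" and the modifier is "island silk".
Within "island silk", the head is "silk" and the modifier is "island".
Within "dawn smith", the head is "smith" and the modifier is "dawn".
So the structure is [[monsoon [[island silk] bell]] [dawn smith]].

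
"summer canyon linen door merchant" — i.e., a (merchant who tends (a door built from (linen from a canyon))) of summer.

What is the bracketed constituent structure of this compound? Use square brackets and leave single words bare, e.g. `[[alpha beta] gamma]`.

At the top level: head "merchant" (specifically "canyon linen door merchant"); modifier "summer".
"canyon linen door merchant" → head "merchant", modifier "canyon linen door".
"canyon linen door" → head "door", modifier "canyon linen".
"canyon linen" → head "linen", modifier "canyon".
Putting it together: [summer [[[canyon linen] door] merchant]].

[summer [[[canyon linen] door] merchant]]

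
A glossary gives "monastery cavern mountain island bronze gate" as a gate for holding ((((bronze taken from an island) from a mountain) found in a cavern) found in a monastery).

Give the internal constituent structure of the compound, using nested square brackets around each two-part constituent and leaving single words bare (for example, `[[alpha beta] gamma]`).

[[monastery [cavern [mountain [island bronze]]]] gate]

The outermost head in the paraphrase is "gate", modified by "monastery cavern mountain island bronze".
"monastery cavern mountain island bronze" → head "bronze" (specifically "cavern mountain island bronze"), modifier "monastery".
"cavern mountain island bronze" → head "bronze" (specifically "mountain island bronze"), modifier "cavern".
"mountain island bronze" → head "bronze" (specifically "island bronze"), modifier "mountain".
"island bronze" → head "bronze", modifier "island".
Assembled: [[monastery [cavern [mountain [island bronze]]]] gate].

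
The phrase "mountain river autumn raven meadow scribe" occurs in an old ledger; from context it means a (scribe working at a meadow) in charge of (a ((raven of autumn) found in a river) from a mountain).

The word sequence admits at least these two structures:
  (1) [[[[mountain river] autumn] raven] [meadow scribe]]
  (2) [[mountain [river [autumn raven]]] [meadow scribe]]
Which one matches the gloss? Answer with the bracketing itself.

[[mountain [river [autumn raven]]] [meadow scribe]]

The paraphrase's head is the "scribe" part ("meadow scribe"); its modifier is "mountain river autumn raven".
That top-level split, carried through the inner groups, gives [[mountain [river [autumn raven]]] [meadow scribe]].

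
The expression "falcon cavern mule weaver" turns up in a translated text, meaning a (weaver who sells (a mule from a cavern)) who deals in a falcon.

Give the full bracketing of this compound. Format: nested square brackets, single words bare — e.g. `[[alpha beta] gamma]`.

At the top level: head "weaver" (specifically "cavern mule weaver"); modifier "falcon".
Inside "cavern mule weaver": head "weaver", modifier "cavern mule".
Inside "cavern mule": head "mule", modifier "cavern".
Assembled: [falcon [[cavern mule] weaver]].

[falcon [[cavern mule] weaver]]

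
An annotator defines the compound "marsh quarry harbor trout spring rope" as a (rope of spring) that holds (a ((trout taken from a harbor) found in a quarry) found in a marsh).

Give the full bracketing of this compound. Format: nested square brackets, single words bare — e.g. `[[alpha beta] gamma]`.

The outermost head in the paraphrase is "rope" (specifically "spring rope"), modified by "marsh quarry harbor trout".
Within "marsh quarry harbor trout", the head is "trout" (specifically "quarry harbor trout") and the modifier is "marsh".
Within "quarry harbor trout", the head is "trout" (specifically "harbor trout") and the modifier is "quarry".
Within "harbor trout", the head is "trout" and the modifier is "harbor".
Within "spring rope", the head is "rope" and the modifier is "spring".
Assembled: [[marsh [quarry [harbor trout]]] [spring rope]].

[[marsh [quarry [harbor trout]]] [spring rope]]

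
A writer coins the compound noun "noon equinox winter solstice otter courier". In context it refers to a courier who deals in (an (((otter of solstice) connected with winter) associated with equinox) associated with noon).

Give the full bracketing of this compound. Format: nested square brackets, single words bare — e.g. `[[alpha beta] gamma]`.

At the top level: head "courier"; modifier "noon equinox winter solstice otter".
Inside "noon equinox winter solstice otter": head "otter" (specifically "equinox winter solstice otter"), modifier "noon".
Inside "equinox winter solstice otter": head "otter" (specifically "winter solstice otter"), modifier "equinox".
Inside "winter solstice otter": head "otter" (specifically "solstice otter"), modifier "winter".
Inside "solstice otter": head "otter", modifier "solstice".
Assembled: [[noon [equinox [winter [solstice otter]]]] courier].

[[noon [equinox [winter [solstice otter]]]] courier]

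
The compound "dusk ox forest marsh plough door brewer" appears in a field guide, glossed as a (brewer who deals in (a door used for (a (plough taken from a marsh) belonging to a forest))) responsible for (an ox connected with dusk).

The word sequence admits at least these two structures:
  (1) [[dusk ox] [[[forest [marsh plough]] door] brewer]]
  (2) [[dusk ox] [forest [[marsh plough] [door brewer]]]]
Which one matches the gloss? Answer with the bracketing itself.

The paraphrase's head is the "brewer" part ("forest marsh plough door brewer"); its modifier is "dusk ox".
That top-level split, carried through the inner groups, gives [[dusk ox] [[[forest [marsh plough]] door] brewer]].

[[dusk ox] [[[forest [marsh plough]] door] brewer]]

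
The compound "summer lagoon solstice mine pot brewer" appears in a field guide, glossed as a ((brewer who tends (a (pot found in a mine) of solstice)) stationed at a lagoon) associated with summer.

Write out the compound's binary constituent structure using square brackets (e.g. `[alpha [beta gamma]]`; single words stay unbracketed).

The outermost head in the paraphrase is "brewer" (specifically "lagoon solstice mine pot brewer"), modified by "summer".
Within "lagoon solstice mine pot brewer", the head is "brewer" (specifically "solstice mine pot brewer") and the modifier is "lagoon".
Within "solstice mine pot brewer", the head is "brewer" and the modifier is "solstice mine pot".
Within "solstice mine pot", the head is "pot" (specifically "mine pot") and the modifier is "solstice".
Within "mine pot", the head is "pot" and the modifier is "mine".
Assembled: [summer [lagoon [[solstice [mine pot]] brewer]]].

[summer [lagoon [[solstice [mine pot]] brewer]]]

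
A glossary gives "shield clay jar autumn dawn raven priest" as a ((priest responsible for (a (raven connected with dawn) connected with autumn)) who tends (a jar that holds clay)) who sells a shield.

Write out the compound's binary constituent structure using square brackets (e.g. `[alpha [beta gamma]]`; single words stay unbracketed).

[shield [[clay jar] [[autumn [dawn raven]] priest]]]

The outermost head in the paraphrase is "priest" (specifically "clay jar autumn dawn raven priest"), modified by "shield".
Inside "clay jar autumn dawn raven priest": head "priest" (specifically "autumn dawn raven priest"), modifier "clay jar".
Inside "clay jar": head "jar", modifier "clay".
Inside "autumn dawn raven priest": head "priest", modifier "autumn dawn raven".
Inside "autumn dawn raven": head "raven" (specifically "dawn raven"), modifier "autumn".
Inside "dawn raven": head "raven", modifier "dawn".
Putting it together: [shield [[clay jar] [[autumn [dawn raven]] priest]]].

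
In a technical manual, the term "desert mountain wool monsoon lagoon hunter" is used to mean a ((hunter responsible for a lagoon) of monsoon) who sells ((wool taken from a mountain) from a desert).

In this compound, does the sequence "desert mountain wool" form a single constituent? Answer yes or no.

yes

The paraphrase groups the words so that "desert mountain wool" is one unit: it corresponds to a single parenthesized sub-phrase.
The full structure is [[desert [mountain wool]] [monsoon [lagoon hunter]]], in which [desert mountain wool] is a constituent.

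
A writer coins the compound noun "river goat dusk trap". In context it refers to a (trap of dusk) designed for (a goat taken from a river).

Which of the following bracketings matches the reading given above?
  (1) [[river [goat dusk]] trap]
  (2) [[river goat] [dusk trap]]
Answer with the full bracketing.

The paraphrase's head is the "trap" part ("dusk trap"); its modifier is "river goat".
That top-level split, carried through the inner groups, gives [[river goat] [dusk trap]].

[[river goat] [dusk trap]]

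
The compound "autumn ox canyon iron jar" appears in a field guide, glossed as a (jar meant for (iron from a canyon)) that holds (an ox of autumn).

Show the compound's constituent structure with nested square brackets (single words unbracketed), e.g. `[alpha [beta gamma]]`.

The outermost head in the paraphrase is "jar" (specifically "canyon iron jar"), modified by "autumn ox".
Within "autumn ox", the head is "ox" and the modifier is "autumn".
Within "canyon iron jar", the head is "jar" and the modifier is "canyon iron".
Within "canyon iron", the head is "iron" and the modifier is "canyon".
So the structure is [[autumn ox] [[canyon iron] jar]].

[[autumn ox] [[canyon iron] jar]]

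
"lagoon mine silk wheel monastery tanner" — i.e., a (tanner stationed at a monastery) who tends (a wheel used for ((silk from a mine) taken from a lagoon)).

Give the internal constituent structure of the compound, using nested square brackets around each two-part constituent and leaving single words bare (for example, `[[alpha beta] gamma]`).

The outermost head in the paraphrase is "tanner" (specifically "monastery tanner"), modified by "lagoon mine silk wheel".
Within "lagoon mine silk wheel", the head is "wheel" and the modifier is "lagoon mine silk".
Within "lagoon mine silk", the head is "silk" (specifically "mine silk") and the modifier is "lagoon".
Within "mine silk", the head is "silk" and the modifier is "mine".
Within "monastery tanner", the head is "tanner" and the modifier is "monastery".
Putting it together: [[[lagoon [mine silk]] wheel] [monastery tanner]].

[[[lagoon [mine silk]] wheel] [monastery tanner]]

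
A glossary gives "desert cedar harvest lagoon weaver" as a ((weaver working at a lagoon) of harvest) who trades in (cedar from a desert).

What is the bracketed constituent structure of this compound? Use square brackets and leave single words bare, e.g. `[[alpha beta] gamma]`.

At the top level: head "weaver" (specifically "harvest lagoon weaver"); modifier "desert cedar".
Inside "desert cedar": head "cedar", modifier "desert".
Inside "harvest lagoon weaver": head "weaver" (specifically "lagoon weaver"), modifier "harvest".
Inside "lagoon weaver": head "weaver", modifier "lagoon".
Putting it together: [[desert cedar] [harvest [lagoon weaver]]].

[[desert cedar] [harvest [lagoon weaver]]]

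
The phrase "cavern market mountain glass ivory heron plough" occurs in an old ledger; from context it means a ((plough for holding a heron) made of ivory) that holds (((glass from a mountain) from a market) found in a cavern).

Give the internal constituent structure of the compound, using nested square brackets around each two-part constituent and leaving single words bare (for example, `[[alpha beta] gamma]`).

[[cavern [market [mountain glass]]] [ivory [heron plough]]]

At the top level: head "plough" (specifically "ivory heron plough"); modifier "cavern market mountain glass".
Inside "cavern market mountain glass": head "glass" (specifically "market mountain glass"), modifier "cavern".
Inside "market mountain glass": head "glass" (specifically "mountain glass"), modifier "market".
Inside "mountain glass": head "glass", modifier "mountain".
Inside "ivory heron plough": head "plough" (specifically "heron plough"), modifier "ivory".
Inside "heron plough": head "plough", modifier "heron".
Assembled: [[cavern [market [mountain glass]]] [ivory [heron plough]]].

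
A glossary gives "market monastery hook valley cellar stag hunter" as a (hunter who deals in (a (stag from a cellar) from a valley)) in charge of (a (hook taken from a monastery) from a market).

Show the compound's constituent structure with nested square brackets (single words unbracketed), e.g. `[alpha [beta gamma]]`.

Whole compound: head "hunter" (specifically "valley cellar stag hunter"), modifier "market monastery hook".
Within "market monastery hook", the head is "hook" (specifically "monastery hook") and the modifier is "market".
Within "monastery hook", the head is "hook" and the modifier is "monastery".
Within "valley cellar stag hunter", the head is "hunter" and the modifier is "valley cellar stag".
Within "valley cellar stag", the head is "stag" (specifically "cellar stag") and the modifier is "valley".
Within "cellar stag", the head is "stag" and the modifier is "cellar".
So the structure is [[market [monastery hook]] [[valley [cellar stag]] hunter]].

[[market [monastery hook]] [[valley [cellar stag]] hunter]]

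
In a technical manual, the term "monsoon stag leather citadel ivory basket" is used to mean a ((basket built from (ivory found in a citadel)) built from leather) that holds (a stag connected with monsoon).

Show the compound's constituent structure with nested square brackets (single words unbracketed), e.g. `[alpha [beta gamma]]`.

At the top level: head "basket" (specifically "leather citadel ivory basket"); modifier "monsoon stag".
Inside "monsoon stag": head "stag", modifier "monsoon".
Inside "leather citadel ivory basket": head "basket" (specifically "citadel ivory basket"), modifier "leather".
Inside "citadel ivory basket": head "basket", modifier "citadel ivory".
Inside "citadel ivory": head "ivory", modifier "citadel".
Putting it together: [[monsoon stag] [leather [[citadel ivory] basket]]].

[[monsoon stag] [leather [[citadel ivory] basket]]]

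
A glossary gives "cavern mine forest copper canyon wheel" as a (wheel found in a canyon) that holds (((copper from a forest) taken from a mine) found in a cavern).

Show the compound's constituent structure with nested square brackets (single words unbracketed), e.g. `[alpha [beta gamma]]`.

Whole compound: head "wheel" (specifically "canyon wheel"), modifier "cavern mine forest copper".
Within "cavern mine forest copper", the head is "copper" (specifically "mine forest copper") and the modifier is "cavern".
Within "mine forest copper", the head is "copper" (specifically "forest copper") and the modifier is "mine".
Within "forest copper", the head is "copper" and the modifier is "forest".
Within "canyon wheel", the head is "wheel" and the modifier is "canyon".
Putting it together: [[cavern [mine [forest copper]]] [canyon wheel]].

[[cavern [mine [forest copper]]] [canyon wheel]]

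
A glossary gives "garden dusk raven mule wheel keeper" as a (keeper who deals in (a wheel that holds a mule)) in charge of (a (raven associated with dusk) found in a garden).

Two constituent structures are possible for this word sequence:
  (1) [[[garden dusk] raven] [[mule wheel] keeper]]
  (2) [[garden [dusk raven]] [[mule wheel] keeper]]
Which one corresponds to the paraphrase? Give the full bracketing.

The paraphrase's head is the "keeper" part ("mule wheel keeper"); its modifier is "garden dusk raven".
That top-level split, carried through the inner groups, gives [[garden [dusk raven]] [[mule wheel] keeper]].

[[garden [dusk raven]] [[mule wheel] keeper]]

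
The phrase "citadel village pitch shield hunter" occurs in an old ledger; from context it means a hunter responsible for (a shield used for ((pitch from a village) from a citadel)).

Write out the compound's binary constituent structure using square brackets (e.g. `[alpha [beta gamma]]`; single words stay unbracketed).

Whole compound: head "hunter", modifier "citadel village pitch shield".
Within "citadel village pitch shield", the head is "shield" and the modifier is "citadel village pitch".
Within "citadel village pitch", the head is "pitch" (specifically "village pitch") and the modifier is "citadel".
Within "village pitch", the head is "pitch" and the modifier is "village".
Putting it together: [[[citadel [village pitch]] shield] hunter].

[[[citadel [village pitch]] shield] hunter]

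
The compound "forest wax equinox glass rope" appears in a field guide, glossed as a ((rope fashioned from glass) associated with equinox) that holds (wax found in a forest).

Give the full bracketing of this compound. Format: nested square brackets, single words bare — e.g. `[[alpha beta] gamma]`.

Whole compound: head "rope" (specifically "equinox glass rope"), modifier "forest wax".
Inside "forest wax": head "wax", modifier "forest".
Inside "equinox glass rope": head "rope" (specifically "glass rope"), modifier "equinox".
Inside "glass rope": head "rope", modifier "glass".
So the structure is [[forest wax] [equinox [glass rope]]].

[[forest wax] [equinox [glass rope]]]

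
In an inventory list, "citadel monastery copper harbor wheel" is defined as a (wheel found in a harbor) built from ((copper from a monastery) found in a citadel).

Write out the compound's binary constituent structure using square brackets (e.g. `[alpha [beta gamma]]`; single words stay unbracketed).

[[citadel [monastery copper]] [harbor wheel]]

Overall it is a kind of wheel (specifically "harbor wheel"); the modifier is "citadel monastery copper".
Within "citadel monastery copper", the head is "copper" (specifically "monastery copper") and the modifier is "citadel".
Within "monastery copper", the head is "copper" and the modifier is "monastery".
Within "harbor wheel", the head is "wheel" and the modifier is "harbor".
So the structure is [[citadel [monastery copper]] [harbor wheel]].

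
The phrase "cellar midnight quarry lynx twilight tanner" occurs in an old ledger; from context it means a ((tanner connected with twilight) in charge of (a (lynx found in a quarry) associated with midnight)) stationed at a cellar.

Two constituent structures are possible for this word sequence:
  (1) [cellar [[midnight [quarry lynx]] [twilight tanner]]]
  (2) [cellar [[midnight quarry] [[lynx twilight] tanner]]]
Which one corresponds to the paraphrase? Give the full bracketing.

The paraphrase's head is the "tanner" part ("midnight quarry lynx twilight tanner"); its modifier is "cellar".
That top-level split, carried through the inner groups, gives [cellar [[midnight [quarry lynx]] [twilight tanner]]].

[cellar [[midnight [quarry lynx]] [twilight tanner]]]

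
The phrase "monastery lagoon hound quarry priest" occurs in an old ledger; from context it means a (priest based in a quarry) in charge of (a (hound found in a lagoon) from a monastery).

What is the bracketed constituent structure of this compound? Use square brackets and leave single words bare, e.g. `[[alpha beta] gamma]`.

At the top level: head "priest" (specifically "quarry priest"); modifier "monastery lagoon hound".
Inside "monastery lagoon hound": head "hound" (specifically "lagoon hound"), modifier "monastery".
Inside "lagoon hound": head "hound", modifier "lagoon".
Inside "quarry priest": head "priest", modifier "quarry".
Assembled: [[monastery [lagoon hound]] [quarry priest]].

[[monastery [lagoon hound]] [quarry priest]]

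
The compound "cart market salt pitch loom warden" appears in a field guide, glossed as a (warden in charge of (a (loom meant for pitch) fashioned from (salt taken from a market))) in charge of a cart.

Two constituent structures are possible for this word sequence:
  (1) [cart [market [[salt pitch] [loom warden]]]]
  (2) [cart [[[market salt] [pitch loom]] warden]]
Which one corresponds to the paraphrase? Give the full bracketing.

[cart [[[market salt] [pitch loom]] warden]]

The paraphrase's head is the "warden" part ("market salt pitch loom warden"); its modifier is "cart".
That top-level split, carried through the inner groups, gives [cart [[[market salt] [pitch loom]] warden]].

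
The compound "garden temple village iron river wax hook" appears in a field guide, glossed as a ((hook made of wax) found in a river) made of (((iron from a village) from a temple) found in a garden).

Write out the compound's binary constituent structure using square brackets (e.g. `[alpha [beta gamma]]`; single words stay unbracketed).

At the top level: head "hook" (specifically "river wax hook"); modifier "garden temple village iron".
Within "garden temple village iron", the head is "iron" (specifically "temple village iron") and the modifier is "garden".
Within "temple village iron", the head is "iron" (specifically "village iron") and the modifier is "temple".
Within "village iron", the head is "iron" and the modifier is "village".
Within "river wax hook", the head is "hook" (specifically "wax hook") and the modifier is "river".
Within "wax hook", the head is "hook" and the modifier is "wax".
Putting it together: [[garden [temple [village iron]]] [river [wax hook]]].

[[garden [temple [village iron]]] [river [wax hook]]]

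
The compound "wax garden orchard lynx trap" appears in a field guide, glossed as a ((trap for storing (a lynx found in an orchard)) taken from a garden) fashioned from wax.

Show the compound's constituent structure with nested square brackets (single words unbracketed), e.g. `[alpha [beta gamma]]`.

Whole compound: head "trap" (specifically "garden orchard lynx trap"), modifier "wax".
Inside "garden orchard lynx trap": head "trap" (specifically "orchard lynx trap"), modifier "garden".
Inside "orchard lynx trap": head "trap", modifier "orchard lynx".
Inside "orchard lynx": head "lynx", modifier "orchard".
So the structure is [wax [garden [[orchard lynx] trap]]].

[wax [garden [[orchard lynx] trap]]]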